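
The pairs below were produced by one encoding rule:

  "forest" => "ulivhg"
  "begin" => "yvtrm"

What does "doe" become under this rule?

wlv

Each pair mirrors across the alphabet (f↔u, o↔l, r↔i): positions sum to 25. Each letter is replaced by its mirror in the alphabet: a↔z, b↔y, c↔x, and so on (the Atbash cipher).
Applying it to doe: d↔w, o↔l, e↔v.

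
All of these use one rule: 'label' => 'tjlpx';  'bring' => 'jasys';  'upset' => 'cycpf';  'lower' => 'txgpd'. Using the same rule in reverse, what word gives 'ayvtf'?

split

In label: l→t is +8, a→j is +9, b→l is +10, e→p is +11 — the shift increases by 1 each position. Each letter shifts forward by (position + 8), i.e. 8, 9, 10, … — the shift grows by one for each successive letter.
Reversing it on ayvtf: a−8=s, y−9=p, v−10=l, t−11=i, f−12=t.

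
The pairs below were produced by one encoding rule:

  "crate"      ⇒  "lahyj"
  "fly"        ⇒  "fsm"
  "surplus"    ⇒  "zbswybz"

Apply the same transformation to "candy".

fkuhj

Two steps: reverse the string, then apply a Caesar shift of +7.
Applying it to candy: reverse → ydnac; then shift: y+7=f, d+7=k, n+7=u, a+7=h, c+7=j.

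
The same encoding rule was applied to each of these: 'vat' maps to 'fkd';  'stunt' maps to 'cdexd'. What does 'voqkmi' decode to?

Every letter moves 10 places later in the alphabet, wrapping around z→a.
Decoding voqkmi: v−10=l, o−10=e, q−10=g, k−10=a, m−10=c, i−10=y.

legacy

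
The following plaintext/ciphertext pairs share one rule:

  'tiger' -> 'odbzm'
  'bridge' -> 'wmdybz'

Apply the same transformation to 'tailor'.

Compare letters: t→o is +21, i→d is +21, g→b is +21 — a constant shift. This is a Caesar cipher with shift 21.
For tailor: t+21=o, a+21=v, i+21=d, l+21=g, o+21=j, r+21=m.

ovdgjm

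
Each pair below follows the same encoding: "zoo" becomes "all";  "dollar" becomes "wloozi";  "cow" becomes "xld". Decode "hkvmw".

spend

Each pair mirrors across the alphabet (z↔a, o↔l, o↔l): positions sum to 25. This is the alphabet-reversal cipher (Atbash): a becomes z, b becomes y, etc.
Reversing it on hkvmw: h↔s, k↔p, v↔e, m↔n, w↔d.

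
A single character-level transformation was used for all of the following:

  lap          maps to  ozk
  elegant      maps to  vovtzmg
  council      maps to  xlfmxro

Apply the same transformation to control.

xlmgilo

Each letter is replaced by its mirror in the alphabet: a↔z, b↔y, c↔x, and so on (the Atbash cipher).
On control: c↔x, o↔l, n↔m, t↔g, r↔i, o↔l, l↔o.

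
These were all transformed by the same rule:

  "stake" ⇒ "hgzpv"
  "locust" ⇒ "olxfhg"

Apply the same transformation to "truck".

gifxp

Each pair mirrors across the alphabet (s↔h, t↔g, a↔z): positions sum to 25. This is the alphabet-reversal cipher (Atbash): a becomes z, b becomes y, etc.
Applying it to truck: t↔g, r↔i, u↔f, c↔x, k↔p.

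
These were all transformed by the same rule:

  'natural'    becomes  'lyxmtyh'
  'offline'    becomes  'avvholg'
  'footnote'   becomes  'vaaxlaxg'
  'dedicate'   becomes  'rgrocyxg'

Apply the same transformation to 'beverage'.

n(13)→l(11) and a(0)→y(24) fit y≡15x+24 (mod 26); the inverse of 15 mod 26 is 7. Each letter's alphabet position (a=0..z=25) is mapped through 15·x+24 mod 26 — an affine cipher.
Applying it to beverage: b(1)→15·1+24≡13=n; e(4)→15·4+24≡6=g; v(21)→15·21+24≡1=b; e(4)→15·4+24≡6=g; r(17)→15·17+24≡19=t; a(0)→15·0+24≡24=y; g(6)→15·6+24≡10=k; e(4)→15·4+24≡6=g (all mod 26).

ngbgtykg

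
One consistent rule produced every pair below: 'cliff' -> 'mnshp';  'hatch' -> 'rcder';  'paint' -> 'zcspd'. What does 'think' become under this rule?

djspu

Shifts by position in cliff: pos 0: c→m (+10), pos 1: l→n (+2), pos 2: i→s (+10), pos 3: f→h (+2) — repeating every 2. A repeating key of period 2 is used — shifts +10, +2 over and over.
Applying it to think: t+10=d, h+2=j, i+10=s, n+2=p, k+10=u.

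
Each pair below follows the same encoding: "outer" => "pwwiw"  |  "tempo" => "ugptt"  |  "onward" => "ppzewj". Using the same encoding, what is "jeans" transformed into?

In outer: o→p is +1, u→w is +2, t→w is +3, e→i is +4 — the shift increases by 1 each position. The shift increases by 1 at each position, starting from +1: 1, 2, 3, ….
Applying it to jeans: j+1=k, e+2=g, a+3=d, n+4=r, s+5=x.

kgdrx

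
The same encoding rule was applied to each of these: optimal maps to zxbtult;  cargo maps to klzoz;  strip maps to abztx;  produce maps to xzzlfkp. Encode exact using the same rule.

The shift depends on letter class: consonant p→x is +8, but vowel o→z is +11. Vowels shift forward by 11 and consonants shift forward by 8.
Applying it to exact: e(vowel)+11=p, x(cons)+8=f, a(vowel)+11=l, c(cons)+8=k, t(cons)+8=b.

pflkb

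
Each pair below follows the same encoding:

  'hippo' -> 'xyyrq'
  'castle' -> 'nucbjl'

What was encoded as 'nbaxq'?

The output letters match the input read backwards, each shifted +9: hippo reversed is oppih. Two steps: reverse the string, then apply a Caesar shift of +9.
Decoding nbaxq: shift back: n−9=e, b−9=s, a−9=r, x−9=o, q−9=h → esroh; then reverse → horse.

horse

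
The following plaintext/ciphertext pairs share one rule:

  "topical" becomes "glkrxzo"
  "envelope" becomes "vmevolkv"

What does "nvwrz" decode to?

media

This is the alphabet-reversal cipher (Atbash): a becomes z, b becomes y, etc.
Undoing it on nvwrz: n↔m, v↔e, w↔d, r↔i, z↔a.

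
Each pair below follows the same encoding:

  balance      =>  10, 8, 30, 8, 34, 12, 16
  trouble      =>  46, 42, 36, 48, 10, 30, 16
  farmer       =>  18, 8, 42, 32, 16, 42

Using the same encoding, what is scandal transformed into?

44, 12, 8, 34, 14, 8, 30

b(#2)→10 and a(#1)→8: differences scale by 2, so n = 2·pos + 6. The formula is n = 2×(alphabet index, a=1) + 6.
For scandal: s=19→44, c=3→12, a=1→8, n=14→34, d=4→14, a=1→8, l=12→30.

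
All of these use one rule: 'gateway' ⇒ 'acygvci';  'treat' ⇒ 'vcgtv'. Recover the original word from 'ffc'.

add

Two steps: reverse the string, then apply a Caesar shift of +2.
Decoding ffc: shift back: f−2=d, f−2=d, c−2=a → dda; then reverse → add.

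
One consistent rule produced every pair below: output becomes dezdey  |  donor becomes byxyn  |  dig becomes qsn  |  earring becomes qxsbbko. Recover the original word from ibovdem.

cutlery

Read the word backwards and shift each letter +10.
Decoding ibovdem: shift back: i−10=y, b−10=r, o−10=e, v−10=l, d−10=t, e−10=u, m−10=c → yreltuc; then reverse → cutlery.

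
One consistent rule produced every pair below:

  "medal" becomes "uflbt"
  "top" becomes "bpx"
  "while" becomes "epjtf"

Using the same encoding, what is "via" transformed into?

djb

The shift depends on letter class: consonant m→u is +8, but vowel e→f is +1. Two shifts are in play — +1 for a/e/i/o/u, +8 for every other letter.
Applying it to via: v(cons)+8=d, i(vowel)+1=j, a(vowel)+1=b.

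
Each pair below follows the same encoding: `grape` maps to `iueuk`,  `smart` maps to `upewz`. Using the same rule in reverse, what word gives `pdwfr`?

In grape: g→i is +2, r→u is +3, a→e is +4, p→u is +5 — the shift increases by 1 each position. Letter i (0-indexed) is shifted by i+2, so successive shifts are 2, 3, 4, ….
Reversing it on pdwfr: p−2=n, d−3=a, w−4=s, f−5=a, r−6=l.

nasal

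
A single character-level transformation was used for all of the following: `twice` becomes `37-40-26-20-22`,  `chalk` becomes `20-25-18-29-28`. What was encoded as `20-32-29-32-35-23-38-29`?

The number is (letter's place in the alphabet, a=1) + 17.
Decoding 20-32-29-32-35-23-38-29: 20→(20−17)÷1=3=c, 32→(32−17)÷1=15=o, 29→(29−17)÷1=12=l, 32→(32−17)÷1=15=o, 35→(35−17)÷1=18=r, 23→(23−17)÷1=6=f, 38→(38−17)÷1=21=u, 29→(29−17)÷1=12=l.

colorful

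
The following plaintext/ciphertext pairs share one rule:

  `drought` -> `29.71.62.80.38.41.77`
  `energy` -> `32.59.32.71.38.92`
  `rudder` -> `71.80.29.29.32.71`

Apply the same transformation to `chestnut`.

26.41.32.74.77.59.80.77

d(#4)→29 and r(#18)→71: differences scale by 3, so n = 3·pos + 17. Each letter becomes 3×(its alphabet position, a=1..z=26) + 17.
Applying it to chestnut: c=3→26, h=8→41, e=5→32, s=19→74, t=20→77, n=14→59, u=21→80, t=20→77.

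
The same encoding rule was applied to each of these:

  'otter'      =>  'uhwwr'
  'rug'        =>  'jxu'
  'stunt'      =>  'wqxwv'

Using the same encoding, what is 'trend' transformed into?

Two steps: reverse the string, then apply a Caesar shift of +3.
On trend: reverse → dnert; then shift: d+3=g, n+3=q, e+3=h, r+3=u, t+3=w.

gqhuw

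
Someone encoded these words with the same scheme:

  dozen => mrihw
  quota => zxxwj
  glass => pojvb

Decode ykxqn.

Shifts by position in dozen: pos 0: d→m (+9), pos 1: o→r (+3), pos 2: z→i (+9), pos 3: e→h (+3) — repeating every 2. A repeating key of period 2 is used — shifts +9, +3 over and over.
Undoing it on ykxqn: y−9=p, k−3=h, x−9=o, q−3=n, n−9=e.

phone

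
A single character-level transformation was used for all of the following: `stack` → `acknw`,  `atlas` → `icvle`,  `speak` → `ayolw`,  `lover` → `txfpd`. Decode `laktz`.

In stack: s→a is +8, t→c is +9, a→k is +10, c→n is +11 — the shift increases by 1 each position. Letter i (0-indexed) is shifted by i+8, so successive shifts are 8, 9, 10, ….
Undoing it on laktz: l−8=d, a−9=r, k−10=a, t−11=i, z−12=n.

drain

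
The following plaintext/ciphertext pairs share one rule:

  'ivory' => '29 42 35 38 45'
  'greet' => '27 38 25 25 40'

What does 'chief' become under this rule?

23 28 29 25 26

Letters become their 1-based position plus 20 (so a→21, b→22, …).
For chief: c=3→23, h=8→28, i=9→29, e=5→25, f=6→26.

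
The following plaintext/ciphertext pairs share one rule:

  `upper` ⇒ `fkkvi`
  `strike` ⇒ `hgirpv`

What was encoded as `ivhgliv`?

Each pair mirrors across the alphabet (u↔f, p↔k, p↔k): positions sum to 25. This is the alphabet-reversal cipher (Atbash): a becomes z, b becomes y, etc.
Reversing it on ivhgliv: i↔r, v↔e, h↔s, g↔t, l↔o, i↔r, v↔e.

restore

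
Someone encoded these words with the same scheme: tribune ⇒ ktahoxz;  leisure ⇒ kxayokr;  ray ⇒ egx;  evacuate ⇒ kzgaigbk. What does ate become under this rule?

kzg

The output letters match the input read backwards, each shifted +6: tribune reversed is enubirt. Two steps: reverse the string, then apply a Caesar shift of +6.
On ate: reverse → eta; then shift: e+6=k, t+6=z, a+6=g.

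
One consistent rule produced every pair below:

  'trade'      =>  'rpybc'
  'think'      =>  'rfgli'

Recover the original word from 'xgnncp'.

zipper

Compare letters: t→r is +24, r→p is +24, a→y is +24 — a constant shift. Every letter moves 24 places later in the alphabet, wrapping around z→a.
Decoding xgnncp: x−24=z, g−24=i, n−24=p, n−24=p, c−24=e, p−24=r.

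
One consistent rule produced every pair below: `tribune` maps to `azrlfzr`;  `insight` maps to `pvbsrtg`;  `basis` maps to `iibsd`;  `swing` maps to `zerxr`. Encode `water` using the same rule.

dicoc

In tribune: t→a is +7, r→z is +8, i→r is +9, b→l is +10 — the shift increases by 1 each position. Letter i (0-indexed) is shifted by i+7, so successive shifts are 7, 8, 9, ….
For water: w+7=d, a+8=i, t+9=c, e+10=o, r+11=c.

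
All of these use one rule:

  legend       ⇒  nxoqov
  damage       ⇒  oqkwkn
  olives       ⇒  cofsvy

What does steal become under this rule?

vkodc

The output letters match the input read backwards, each shifted +10: legend reversed is dnegel. Two steps: reverse the string, then apply a Caesar shift of +10.
Applying it to steal: reverse → laets; then shift: l+10=v, a+10=k, e+10=o, t+10=d, s+10=c.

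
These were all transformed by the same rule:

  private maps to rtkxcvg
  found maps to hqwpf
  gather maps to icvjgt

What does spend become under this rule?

urgpf

Compare letters: p→r is +2, r→t is +2, i→k is +2 — a constant shift. It's a constant shift of +2 (ROT2).
Applying it to spend: s+2=u, p+2=r, e+2=g, n+2=p, d+2=f.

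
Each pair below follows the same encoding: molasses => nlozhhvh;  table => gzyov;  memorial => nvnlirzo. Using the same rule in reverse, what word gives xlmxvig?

Each pair mirrors across the alphabet (m↔n, o↔l, l↔o): positions sum to 25. Each letter is replaced by its mirror in the alphabet: a↔z, b↔y, c↔x, and so on (the Atbash cipher).
Undoing it on xlmxvig: x↔c, l↔o, m↔n, x↔c, v↔e, i↔r, g↔t.

concert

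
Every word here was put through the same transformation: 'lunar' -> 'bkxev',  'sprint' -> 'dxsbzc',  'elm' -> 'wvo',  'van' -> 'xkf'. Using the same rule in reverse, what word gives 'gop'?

few

Read the word backwards and shift each letter +10.
Undoing it on gop: shift back: g−10=w, o−10=e, p−10=f → wef; then reverse → few.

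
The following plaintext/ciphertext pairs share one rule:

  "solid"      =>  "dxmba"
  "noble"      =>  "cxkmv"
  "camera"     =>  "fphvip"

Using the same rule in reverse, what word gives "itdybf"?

rustic

s(18)→d(3) and o(14)→x(23) fit y≡21x+15 (mod 26); the inverse of 21 mod 26 is 5. Each letter's alphabet position (a=0..z=25) is mapped through 21·x+15 mod 26 — an affine cipher.
Undoing it on itdybf: i(8)→5·(8−15)≡17=r; t(19)→5·(19−15)≡20=u; d(3)→5·(3−15)≡18=s; y(24)→5·(24−15)≡19=t; b(1)→5·(1−15)≡8=i; f(5)→5·(5−15)≡2=c (all mod 26).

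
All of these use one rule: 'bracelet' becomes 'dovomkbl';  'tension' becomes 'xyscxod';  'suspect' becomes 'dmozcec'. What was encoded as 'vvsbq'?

The word is reversed, then every letter is shifted forward by 10.
Decoding vvsbq: shift back: v−10=l, v−10=l, s−10=i, b−10=r, q−10=g → llirg; then reverse → grill.

grill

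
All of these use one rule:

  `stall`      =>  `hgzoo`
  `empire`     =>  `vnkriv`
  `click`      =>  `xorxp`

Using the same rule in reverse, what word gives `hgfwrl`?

This is the alphabet-reversal cipher (Atbash): a becomes z, b becomes y, etc.
Decoding hgfwrl: h↔s, g↔t, f↔u, w↔d, r↔i, l↔o.

studio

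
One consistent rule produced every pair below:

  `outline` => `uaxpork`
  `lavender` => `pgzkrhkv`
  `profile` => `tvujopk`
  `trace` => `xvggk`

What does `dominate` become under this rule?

huqorgxk

The shift depends on letter class: consonant t→x is +4, but vowel o→u is +6. Vowels shift forward by 6 and consonants shift forward by 4.
For dominate: d(cons)+4=h, o(vowel)+6=u, m(cons)+4=q, i(vowel)+6=o, n(cons)+4=r, a(vowel)+6=g, t(cons)+4=x, e(vowel)+6=k.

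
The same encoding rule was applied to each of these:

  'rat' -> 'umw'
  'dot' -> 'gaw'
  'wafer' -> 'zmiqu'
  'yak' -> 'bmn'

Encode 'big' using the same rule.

The shift depends on letter class: consonant r→u is +3, but vowel a→m is +12. Two shifts are in play — +12 for a/e/i/o/u, +3 for every other letter.
On big: b(cons)+3=e, i(vowel)+12=u, g(cons)+3=j.

euj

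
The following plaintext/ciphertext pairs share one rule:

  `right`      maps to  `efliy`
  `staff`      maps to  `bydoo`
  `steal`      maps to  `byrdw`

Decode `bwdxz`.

slack

r(17)→e(4) and i(8)→f(5) fit y≡23x+3 (mod 26); the inverse of 23 mod 26 is 17. This is an affine cipher: with a=0,…,z=25, each position x becomes (23x+3) mod 26.
Undoing it on bwdxz: b(1)→17·(1−3)≡18=s; w(22)→17·(22−3)≡11=l; d(3)→17·(3−3)≡0=a; x(23)→17·(23−3)≡2=c; z(25)→17·(25−3)≡10=k (all mod 26).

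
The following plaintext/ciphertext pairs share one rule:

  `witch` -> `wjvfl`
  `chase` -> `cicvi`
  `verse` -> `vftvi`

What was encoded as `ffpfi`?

fence

In witch: w→w is +0, i→j is +1, t→v is +2, c→f is +3 — the shift increases by 1 each position. Letter i (0-indexed) is shifted by i+0, so successive shifts are 0, 1, 2, ….
Reversing it on ffpfi: f−0=f, f−1=e, p−2=n, f−3=c, i−4=e.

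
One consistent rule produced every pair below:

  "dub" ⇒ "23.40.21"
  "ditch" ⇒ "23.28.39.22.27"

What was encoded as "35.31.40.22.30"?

pluck

Letters become their 1-based position plus 19 (so a→20, b→21, …).
Reversing it on 35.31.40.22.30: 35→(35−19)÷1=16=p, 31→(31−19)÷1=12=l, 40→(40−19)÷1=21=u, 22→(22−19)÷1=3=c, 30→(30−19)÷1=11=k.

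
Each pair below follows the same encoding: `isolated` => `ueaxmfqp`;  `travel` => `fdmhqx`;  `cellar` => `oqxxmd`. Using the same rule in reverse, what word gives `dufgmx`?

ritual

Each letter is shifted forward by 12 in the alphabet (a Caesar shift of +12).
Undoing it on dufgmx: d−12=r, u−12=i, f−12=t, g−12=u, m−12=a, x−12=l.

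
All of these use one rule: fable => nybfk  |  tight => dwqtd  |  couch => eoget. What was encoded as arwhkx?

f(5)→n(13) and a(0)→y(24) fit y≡3x+24 (mod 26); the inverse of 3 mod 26 is 9. Each letter's alphabet position (a=0..z=25) is mapped through 3·x+24 mod 26 — an affine cipher.
Undoing it on arwhkx: a(0)→9·(0−24)≡18=s; r(17)→9·(17−24)≡15=p; w(22)→9·(22−24)≡8=i; h(7)→9·(7−24)≡3=d; k(10)→9·(10−24)≡4=e; x(23)→9·(23−24)≡17=r (all mod 26).

spider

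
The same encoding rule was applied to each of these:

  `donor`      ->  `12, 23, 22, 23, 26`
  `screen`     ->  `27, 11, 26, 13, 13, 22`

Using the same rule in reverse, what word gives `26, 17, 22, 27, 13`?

d is letter #4 and maps to 12: an offset of 8. The number is (letter's place in the alphabet, a=1) + 8.
Reversing it on 26, 17, 22, 27, 13: 26→(26−8)÷1=18=r, 17→(17−8)÷1=9=i, 22→(22−8)÷1=14=n, 27→(27−8)÷1=19=s, 13→(13−8)÷1=5=e.

rinse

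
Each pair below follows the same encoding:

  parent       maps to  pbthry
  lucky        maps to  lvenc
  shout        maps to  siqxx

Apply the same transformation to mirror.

mjtusw

In parent: p→p is +0, a→b is +1, r→t is +2, e→h is +3 — the shift increases by 1 each position. Each letter shifts forward by its position index (0, 1, 2, …) — the shift grows by one for each successive letter.
Applying it to mirror: m+0=m, i+1=j, r+2=t, r+3=u, o+4=s, r+5=w.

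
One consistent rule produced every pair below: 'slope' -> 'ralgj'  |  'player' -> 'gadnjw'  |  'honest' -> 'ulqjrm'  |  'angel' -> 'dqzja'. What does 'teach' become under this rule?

mjdtu

This is an affine cipher: with a=0,…,z=25, each position x becomes (21x+3) mod 26.
Applying it to teach: t(19)→21·19+3≡12=m; e(4)→21·4+3≡9=j; a(0)→21·0+3≡3=d; c(2)→21·2+3≡19=t; h(7)→21·7+3≡20=u (all mod 26).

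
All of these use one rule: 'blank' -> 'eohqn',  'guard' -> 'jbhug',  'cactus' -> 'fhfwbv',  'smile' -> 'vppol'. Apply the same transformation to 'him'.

kpp

Two shifts are in play — +7 for a/e/i/o/u, +3 for every other letter.
For him: h(cons)+3=k, i(vowel)+7=p, m(cons)+3=p.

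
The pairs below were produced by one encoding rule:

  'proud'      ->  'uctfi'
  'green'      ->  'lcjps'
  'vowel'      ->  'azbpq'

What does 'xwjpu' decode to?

sleep

Shifts by position in proud: pos 0: p→u (+5), pos 1: r→c (+11), pos 2: o→t (+5), pos 3: u→f (+11) — repeating every 2. The shifts repeat in a cycle of length 2: positions 0,1,… shift by +5, +11, then the pattern repeats.
Decoding xwjpu: x−5=s, w−11=l, j−5=e, p−11=e, u−5=p.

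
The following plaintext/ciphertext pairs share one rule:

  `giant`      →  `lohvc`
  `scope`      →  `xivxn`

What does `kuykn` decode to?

In giant: g→l is +5, i→o is +6, a→h is +7, n→v is +8 — the shift increases by 1 each position. Each letter shifts forward by (position + 5), i.e. 5, 6, 7, … — the shift grows by one for each successive letter.
Reversing it on kuykn: k−5=f, u−6=o, y−7=r, k−8=c, n−9=e.

force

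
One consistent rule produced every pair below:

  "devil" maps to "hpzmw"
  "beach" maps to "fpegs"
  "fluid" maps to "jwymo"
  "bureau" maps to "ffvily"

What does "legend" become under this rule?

ppkiyh

The shifts repeat in a cycle of length 3: positions 0,1,… shift by +4, +11, +4, then the pattern repeats.
Applying it to legend: l+4=p, e+11=p, g+4=k, e+4=i, n+11=y, d+4=h.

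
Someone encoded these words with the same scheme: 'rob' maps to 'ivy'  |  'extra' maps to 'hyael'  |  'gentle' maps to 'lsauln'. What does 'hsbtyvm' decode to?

formula

The word is reversed, then every letter is shifted forward by 7.
Undoing it on hsbtyvm: shift back: h−7=a, s−7=l, b−7=u, t−7=m, y−7=r, v−7=o, m−7=f → alumrof; then reverse → formula.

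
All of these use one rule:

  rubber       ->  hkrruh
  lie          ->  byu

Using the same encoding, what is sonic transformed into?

Compare letters: r→h is +16, u→k is +16, b→r is +16 — a constant shift. This is a Caesar cipher with shift 16.
For sonic: s+16=i, o+16=e, n+16=d, i+16=y, c+16=s.

iedys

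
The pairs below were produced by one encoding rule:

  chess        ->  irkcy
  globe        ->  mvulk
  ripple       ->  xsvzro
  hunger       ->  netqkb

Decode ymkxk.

scene

Shifts by position in chess: pos 0: c→i (+6), pos 1: h→r (+10), pos 2: e→k (+6), pos 3: s→c (+10) — repeating every 2. It's a Vigenère-style cipher with numeric key [6,10]: position i shifts by key[i mod 2].
Reversing it on ymkxk: y−6=s, m−10=c, k−6=e, x−10=n, k−6=e.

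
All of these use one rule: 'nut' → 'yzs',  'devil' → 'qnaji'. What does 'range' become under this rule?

Two steps: reverse the string, then apply a Caesar shift of +5.
Applying it to range: reverse → egnar; then shift: e+5=j, g+5=l, n+5=s, a+5=f, r+5=w.

jlsfw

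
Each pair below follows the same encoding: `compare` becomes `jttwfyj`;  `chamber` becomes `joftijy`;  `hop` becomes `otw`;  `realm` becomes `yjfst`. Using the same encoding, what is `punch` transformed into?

wzujo

The shift depends on letter class: consonant c→j is +7, but vowel o→t is +5. Two shifts are in play — +5 for a/e/i/o/u, +7 for every other letter.
Applying it to punch: p(cons)+7=w, u(vowel)+5=z, n(cons)+7=u, c(cons)+7=j, h(cons)+7=o.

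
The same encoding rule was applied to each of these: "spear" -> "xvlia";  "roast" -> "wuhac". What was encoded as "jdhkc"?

In spear: s→x is +5, p→v is +6, e→l is +7, a→i is +8 — the shift increases by 1 each position. Each letter shifts forward by (position + 5), i.e. 5, 6, 7, … — the shift grows by one for each successive letter.
Undoing it on jdhkc: j−5=e, d−6=x, h−7=a, k−8=c, c−9=t.

exact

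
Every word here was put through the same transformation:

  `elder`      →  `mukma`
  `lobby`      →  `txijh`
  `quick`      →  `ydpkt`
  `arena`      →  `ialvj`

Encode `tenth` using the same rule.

Shifts by position in elder: pos 0: e→m (+8), pos 1: l→u (+9), pos 2: d→k (+7), pos 3: e→m (+8), pos 4: r→a (+9) — repeating every 3. A repeating key of period 3 is used — shifts +8, +9, +7 over and over.
Applying it to tenth: t+8=b, e+9=n, n+7=u, t+8=b, h+9=q.

bnubq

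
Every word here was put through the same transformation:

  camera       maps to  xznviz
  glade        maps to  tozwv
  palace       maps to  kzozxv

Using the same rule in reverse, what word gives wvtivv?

Each pair mirrors across the alphabet (c↔x, a↔z, m↔n): positions sum to 25. Letters are reflected about the middle of the alphabet (position → 25−position): Atbash.
Reversing it on wvtivv: w↔d, v↔e, t↔g, i↔r, v↔e, v↔e.

degree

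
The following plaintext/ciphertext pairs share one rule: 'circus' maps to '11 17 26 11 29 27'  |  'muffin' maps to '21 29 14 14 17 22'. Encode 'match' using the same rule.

c is letter #3 and maps to 11: an offset of 8. Each letter is replaced by its alphabet position (a=1..z=26) + 8.
For match: m=13→21, a=1→9, t=20→28, c=3→11, h=8→16.

21 9 28 11 16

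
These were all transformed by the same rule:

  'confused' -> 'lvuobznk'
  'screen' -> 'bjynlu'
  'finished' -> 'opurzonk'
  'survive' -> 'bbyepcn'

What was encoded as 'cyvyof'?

Shifts by position in confused: pos 0: c→l (+9), pos 1: o→v (+7), pos 2: n→u (+7), pos 3: f→o (+9), pos 4: u→b (+7), pos 5: s→z (+7) — repeating every 3. The shifts repeat in a cycle of length 3: positions 0,1,… shift by +9, +7, +7, then the pattern repeats.
Undoing it on cyvyof: c−9=t, y−7=r, v−7=o, y−9=p, o−7=h, f−7=y.

trophy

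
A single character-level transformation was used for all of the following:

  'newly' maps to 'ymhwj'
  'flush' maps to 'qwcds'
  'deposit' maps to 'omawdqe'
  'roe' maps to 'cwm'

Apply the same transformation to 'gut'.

The shift depends on letter class: consonant n→y is +11, but vowel e→m is +8. Vowels shift forward by 8 and consonants shift forward by 11.
On gut: g(cons)+11=r, u(vowel)+8=c, t(cons)+11=e.

rce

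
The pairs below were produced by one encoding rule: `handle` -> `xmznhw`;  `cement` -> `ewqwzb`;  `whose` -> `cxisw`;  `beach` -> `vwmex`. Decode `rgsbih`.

pistol

h(7)→x(23) and a(0)→m(12) fit y≡9x+12 (mod 26); the inverse of 9 mod 26 is 3. This is an affine cipher: with a=0,…,z=25, each position x becomes (9x+12) mod 26.
Reversing it on rgsbih: r(17)→3·(17−12)≡15=p; g(6)→3·(6−12)≡8=i; s(18)→3·(18−12)≡18=s; b(1)→3·(1−12)≡19=t; i(8)→3·(8−12)≡14=o; h(7)→3·(7−12)≡11=l (all mod 26).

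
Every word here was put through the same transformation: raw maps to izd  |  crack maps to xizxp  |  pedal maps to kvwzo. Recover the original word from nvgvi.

Each pair mirrors across the alphabet (r↔i, a↔z, w↔d): positions sum to 25. Letters are reflected about the middle of the alphabet (position → 25−position): Atbash.
Reversing it on nvgvi: n↔m, v↔e, g↔t, v↔e, i↔r.

meter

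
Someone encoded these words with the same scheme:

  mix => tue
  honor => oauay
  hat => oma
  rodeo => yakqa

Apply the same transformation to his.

ouz

The shift depends on letter class: consonant m→t is +7, but vowel i→u is +12. Vowels shift forward by 12 and consonants shift forward by 7.
For his: h(cons)+7=o, i(vowel)+12=u, s(cons)+7=z.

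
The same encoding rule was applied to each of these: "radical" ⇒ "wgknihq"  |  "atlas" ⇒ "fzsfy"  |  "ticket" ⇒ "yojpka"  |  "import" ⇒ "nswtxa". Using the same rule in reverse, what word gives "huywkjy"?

Shifts by position in radical: pos 0: r→w (+5), pos 1: a→g (+6), pos 2: d→k (+7), pos 3: i→n (+5), pos 4: c→i (+6), pos 5: a→h (+7) — repeating every 3. It's a Vigenère-style cipher with numeric key [5,6,7]: position i shifts by key[i mod 3].
Undoing it on huywkjy: h−5=c, u−6=o, y−7=r, w−5=r, k−6=e, j−7=c, y−5=t.

correct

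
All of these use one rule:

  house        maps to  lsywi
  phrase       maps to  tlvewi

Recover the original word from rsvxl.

north

Each letter is shifted forward by 4 in the alphabet (a Caesar shift of +4).
Reversing it on rsvxl: r−4=n, s−4=o, v−4=r, x−4=t, l−4=h.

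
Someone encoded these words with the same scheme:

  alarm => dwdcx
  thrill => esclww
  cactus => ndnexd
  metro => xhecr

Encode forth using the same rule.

qrces

The shift depends on letter class: consonant l→w is +11, but vowel a→d is +3. Two shifts are in play — +3 for a/e/i/o/u, +11 for every other letter.
For forth: f(cons)+11=q, o(vowel)+3=r, r(cons)+11=c, t(cons)+11=e, h(cons)+11=s.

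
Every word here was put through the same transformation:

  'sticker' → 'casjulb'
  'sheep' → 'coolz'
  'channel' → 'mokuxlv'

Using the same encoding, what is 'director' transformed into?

npblmayy

Shifts by position in sticker: pos 0: s→c (+10), pos 1: t→a (+7), pos 2: i→s (+10), pos 3: c→j (+7) — repeating every 2. The shifts repeat in a cycle of length 2: positions 0,1,… shift by +10, +7, then the pattern repeats.
For director: d+10=n, i+7=p, r+10=b, e+7=l, c+10=m, t+7=a, o+10=y, r+7=y.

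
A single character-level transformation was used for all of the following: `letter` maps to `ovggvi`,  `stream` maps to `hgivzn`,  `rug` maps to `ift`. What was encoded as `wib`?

Each pair mirrors across the alphabet (l↔o, e↔v, t↔g): positions sum to 25. This is the alphabet-reversal cipher (Atbash): a becomes z, b becomes y, etc.
Reversing it on wib: w↔d, i↔r, b↔y.

dry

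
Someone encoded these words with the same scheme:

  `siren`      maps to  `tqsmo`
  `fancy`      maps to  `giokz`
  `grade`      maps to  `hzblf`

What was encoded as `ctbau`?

blast

Shifts by position in siren: pos 0: s→t (+1), pos 1: i→q (+8), pos 2: r→s (+1), pos 3: e→m (+8) — repeating every 2. A repeating key of period 2 is used — shifts +1, +8 over and over.
Undoing it on ctbau: c−1=b, t−8=l, b−1=a, a−8=s, u−1=t.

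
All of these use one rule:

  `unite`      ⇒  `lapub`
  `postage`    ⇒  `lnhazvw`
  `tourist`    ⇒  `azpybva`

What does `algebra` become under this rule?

hyilnsh

The output letters match the input read backwards, each shifted +7: unite reversed is etinu. Two steps: reverse the string, then apply a Caesar shift of +7.
On algebra: reverse → arbegla; then shift: a+7=h, r+7=y, b+7=i, e+7=l, g+7=n, l+7=s, a+7=h.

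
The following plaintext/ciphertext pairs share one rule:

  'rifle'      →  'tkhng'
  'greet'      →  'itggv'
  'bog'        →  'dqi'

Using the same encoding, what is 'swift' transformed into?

uykhv

Compare letters: r→t is +2, i→k is +2, f→h is +2 — a constant shift. It's a constant shift of +2 (ROT2).
On swift: s+2=u, w+2=y, i+2=k, f+2=h, t+2=v.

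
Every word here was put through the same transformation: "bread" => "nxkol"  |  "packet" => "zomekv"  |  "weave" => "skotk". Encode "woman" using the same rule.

sacob

b(1)→n(13) and r(17)→x(23) fit y≡25x+14 (mod 26); the inverse of 25 mod 26 is 25. This is an affine cipher: with a=0,…,z=25, each position x becomes (25x+14) mod 26.
For woman: w(22)→25·22+14≡18=s; o(14)→25·14+14≡0=a; m(12)→25·12+14≡2=c; a(0)→25·0+14≡14=o; n(13)→25·13+14≡1=b (all mod 26).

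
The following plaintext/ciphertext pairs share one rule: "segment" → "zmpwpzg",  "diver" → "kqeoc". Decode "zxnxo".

Letter i (0-indexed) is shifted by i+7, so successive shifts are 7, 8, 9, ….
Reversing it on zxnxo: z−7=s, x−8=p, n−9=e, x−10=n, o−11=d.

spend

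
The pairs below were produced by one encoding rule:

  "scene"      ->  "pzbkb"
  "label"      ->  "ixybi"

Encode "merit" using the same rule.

jbofq

Each letter is shifted forward by 23 in the alphabet (a Caesar shift of +23).
For merit: m+23=j, e+23=b, r+23=o, i+23=f, t+23=q.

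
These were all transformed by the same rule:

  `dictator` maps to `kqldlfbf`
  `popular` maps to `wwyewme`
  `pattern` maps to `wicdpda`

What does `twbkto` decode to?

In dictator: d→k is +7, i→q is +8, c→l is +9, t→d is +10 — the shift increases by 1 each position. Each letter shifts forward by (position + 7), i.e. 7, 8, 9, … — the shift grows by one for each successive letter.
Undoing it on twbkto: t−7=m, w−8=o, b−9=s, k−10=a, t−11=i, o−12=c.

mosaic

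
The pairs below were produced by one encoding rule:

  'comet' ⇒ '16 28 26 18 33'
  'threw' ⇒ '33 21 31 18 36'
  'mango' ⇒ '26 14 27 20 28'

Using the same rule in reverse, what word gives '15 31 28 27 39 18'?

Each letter is replaced by its alphabet position (a=1..z=26) + 13.
Decoding 15 31 28 27 39 18: 15→(15−13)÷1=2=b, 31→(31−13)÷1=18=r, 28→(28−13)÷1=15=o, 27→(27−13)÷1=14=n, 39→(39−13)÷1=26=z, 18→(18−13)÷1=5=e.

bronze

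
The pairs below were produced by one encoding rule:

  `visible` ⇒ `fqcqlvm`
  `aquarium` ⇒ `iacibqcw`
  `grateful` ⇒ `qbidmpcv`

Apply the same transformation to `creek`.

mbmmu

The shift depends on letter class: consonant v→f is +10, but vowel i→q is +8. Vowels shift forward by 8 and consonants shift forward by 10.
On creek: c(cons)+10=m, r(cons)+10=b, e(vowel)+8=m, e(vowel)+8=m, k(cons)+10=u.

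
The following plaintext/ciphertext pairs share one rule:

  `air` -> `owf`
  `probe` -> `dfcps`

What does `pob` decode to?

Compare letters: a→o is +14, i→w is +14, r→f is +14 — a constant shift. This is a Caesar cipher with shift 14.
Decoding pob: p−14=b, o−14=a, b−14=n.

ban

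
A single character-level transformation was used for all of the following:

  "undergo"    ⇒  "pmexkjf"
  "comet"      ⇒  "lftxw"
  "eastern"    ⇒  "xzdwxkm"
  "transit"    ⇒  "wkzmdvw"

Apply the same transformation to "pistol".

u(20)→p(15) and n(13)→m(12) fit y≡19x+25 (mod 26); the inverse of 19 mod 26 is 11. Treating letters as 0–25, the rule is x ↦ 19x + 25 (mod 26).
Applying it to pistol: p(15)→19·15+25≡24=y; i(8)→19·8+25≡21=v; s(18)→19·18+25≡3=d; t(19)→19·19+25≡22=w; o(14)→19·14+25≡5=f; l(11)→19·11+25≡0=a (all mod 26).

yvdwfa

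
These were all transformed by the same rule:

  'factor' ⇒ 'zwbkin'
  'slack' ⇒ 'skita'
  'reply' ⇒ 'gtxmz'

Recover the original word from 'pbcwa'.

south

The word is reversed, then every letter is shifted forward by 8.
Decoding pbcwa: shift back: p−8=h, b−8=t, c−8=u, w−8=o, a−8=s → htuos; then reverse → south.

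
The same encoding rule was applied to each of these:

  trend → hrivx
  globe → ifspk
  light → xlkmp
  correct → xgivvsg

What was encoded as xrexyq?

mutant

The output letters match the input read backwards, each shifted +4: trend reversed is dnert. Two steps: reverse the string, then apply a Caesar shift of +4.
Reversing it on xrexyq: shift back: x−4=t, r−4=n, e−4=a, x−4=t, y−4=u, q−4=m → tnatum; then reverse → mutant.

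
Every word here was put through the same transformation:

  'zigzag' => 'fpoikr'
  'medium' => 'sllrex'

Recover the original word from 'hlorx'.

In zigzag: z→f is +6, i→p is +7, g→o is +8, z→i is +9 — the shift increases by 1 each position. Letter i (0-indexed) is shifted by i+6, so successive shifts are 6, 7, 8, ….
Undoing it on hlorx: h−6=b, l−7=e, o−8=g, r−9=i, x−10=n.

begin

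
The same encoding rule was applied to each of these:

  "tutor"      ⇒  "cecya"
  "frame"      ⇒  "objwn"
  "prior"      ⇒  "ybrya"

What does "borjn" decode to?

seize

It's a Vigenère-style cipher with numeric key [9,10]: position i shifts by key[i mod 2].
Undoing it on borjn: b−9=s, o−10=e, r−9=i, j−10=z, n−9=e.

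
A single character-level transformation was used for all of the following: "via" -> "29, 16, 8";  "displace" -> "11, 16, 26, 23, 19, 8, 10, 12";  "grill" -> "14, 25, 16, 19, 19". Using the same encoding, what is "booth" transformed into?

9, 22, 22, 27, 15

Letters become their 1-based position plus 7 (so a→8, b→9, …).
For booth: b=2→9, o=15→22, o=15→22, t=20→27, h=8→15.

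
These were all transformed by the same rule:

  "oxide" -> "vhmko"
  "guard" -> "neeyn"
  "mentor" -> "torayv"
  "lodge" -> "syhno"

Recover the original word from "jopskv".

A repeating key of period 3 is used — shifts +7, +10, +4 over and over.
Reversing it on jopskv: j−7=c, o−10=e, p−4=l, s−7=l, k−10=a, v−4=r.

cellar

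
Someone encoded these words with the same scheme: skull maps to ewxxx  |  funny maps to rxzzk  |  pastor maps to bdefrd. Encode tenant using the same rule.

The shift depends on letter class: consonant s→e is +12, but vowel u→x is +3. Two shifts are in play — +3 for a/e/i/o/u, +12 for every other letter.
On tenant: t(cons)+12=f, e(vowel)+3=h, n(cons)+12=z, a(vowel)+3=d, n(cons)+12=z, t(cons)+12=f.

fhzdzf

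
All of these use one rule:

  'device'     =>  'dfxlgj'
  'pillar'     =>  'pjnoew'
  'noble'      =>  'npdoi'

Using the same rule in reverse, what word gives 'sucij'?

The shift increases by 1 at each position, starting from +0: 0, 1, 2, ….
Undoing it on sucij: s−0=s, u−1=t, c−2=a, i−3=f, j−4=f.

staff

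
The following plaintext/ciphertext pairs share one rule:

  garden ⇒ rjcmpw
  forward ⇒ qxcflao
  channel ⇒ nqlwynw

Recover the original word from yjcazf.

narrow

Shifts by position in garden: pos 0: g→r (+11), pos 1: a→j (+9), pos 2: r→c (+11), pos 3: d→m (+9) — repeating every 2. A repeating key of period 2 is used — shifts +11, +9 over and over.
Undoing it on yjcazf: y−11=n, j−9=a, c−11=r, a−9=r, z−11=o, f−9=w.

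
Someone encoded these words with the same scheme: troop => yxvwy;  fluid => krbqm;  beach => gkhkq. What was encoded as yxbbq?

truth

In troop: t→y is +5, r→x is +6, o→v is +7, o→w is +8 — the shift increases by 1 each position. The shift increases by 1 at each position, starting from +5: 5, 6, 7, ….
Undoing it on yxbbq: y−5=t, x−6=r, b−7=u, b−8=t, q−9=h.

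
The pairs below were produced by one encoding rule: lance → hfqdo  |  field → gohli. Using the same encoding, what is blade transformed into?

The output letters match the input read backwards, each shifted +3: lance reversed is ecnal. The word is reversed, then every letter is shifted forward by 3.
For blade: reverse → edalb; then shift: e+3=h, d+3=g, a+3=d, l+3=o, b+3=e.

hgdoe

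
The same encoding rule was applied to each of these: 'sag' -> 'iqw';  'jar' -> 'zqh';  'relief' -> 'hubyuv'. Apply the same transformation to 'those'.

Each letter is shifted forward by 16 in the alphabet (a Caesar shift of +16).
On those: t+16=j, h+16=x, o+16=e, s+16=i, e+16=u.

jxeiu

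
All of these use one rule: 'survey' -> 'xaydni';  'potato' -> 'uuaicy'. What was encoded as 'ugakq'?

patch

The shift increases by 1 at each position, starting from +5: 5, 6, 7, ….
Decoding ugakq: u−5=p, g−6=a, a−7=t, k−8=c, q−9=h.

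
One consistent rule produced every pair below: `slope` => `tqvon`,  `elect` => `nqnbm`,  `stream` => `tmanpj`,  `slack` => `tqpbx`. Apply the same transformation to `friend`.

galncu

Each letter's alphabet position (a=0..z=25) is mapped through 19·x+15 mod 26 — an affine cipher.
For friend: f(5)→19·5+15≡6=g; r(17)→19·17+15≡0=a; i(8)→19·8+15≡11=l; e(4)→19·4+15≡13=n; n(13)→19·13+15≡2=c; d(3)→19·3+15≡20=u (all mod 26).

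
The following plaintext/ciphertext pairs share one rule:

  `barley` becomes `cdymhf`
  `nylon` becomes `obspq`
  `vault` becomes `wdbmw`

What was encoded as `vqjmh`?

uncle

Shifts by position in barley: pos 0: b→c (+1), pos 1: a→d (+3), pos 2: r→y (+7), pos 3: l→m (+1), pos 4: e→h (+3), pos 5: y→f (+7) — repeating every 3. The shifts repeat in a cycle of length 3: positions 0,1,… shift by +1, +3, +7, then the pattern repeats.
Decoding vqjmh: v−1=u, q−3=n, j−7=c, m−1=l, h−3=e.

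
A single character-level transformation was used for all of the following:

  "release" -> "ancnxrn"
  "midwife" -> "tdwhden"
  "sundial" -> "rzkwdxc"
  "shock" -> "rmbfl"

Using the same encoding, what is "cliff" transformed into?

r(17)→a(0) and e(4)→n(13) fit y≡17x+23 (mod 26); the inverse of 17 mod 26 is 23. Each letter's alphabet position (a=0..z=25) is mapped through 17·x+23 mod 26 — an affine cipher.
Applying it to cliff: c(2)→17·2+23≡5=f; l(11)→17·11+23≡2=c; i(8)→17·8+23≡3=d; f(5)→17·5+23≡4=e; f(5)→17·5+23≡4=e (all mod 26).

fcdee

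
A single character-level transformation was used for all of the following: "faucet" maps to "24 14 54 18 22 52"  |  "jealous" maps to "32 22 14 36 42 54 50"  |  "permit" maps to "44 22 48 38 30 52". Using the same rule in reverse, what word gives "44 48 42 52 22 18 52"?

f(#6)→24 and a(#1)→14: differences scale by 2, so n = 2·pos + 12. The formula is n = 2×(alphabet index, a=1) + 12.
Decoding 44 48 42 52 22 18 52: 44→(44−12)÷2=16=p, 48→(48−12)÷2=18=r, 42→(42−12)÷2=15=o, 52→(52−12)÷2=20=t, 22→(22−12)÷2=5=e, 18→(18−12)÷2=3=c, 52→(52−12)÷2=20=t.

protect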